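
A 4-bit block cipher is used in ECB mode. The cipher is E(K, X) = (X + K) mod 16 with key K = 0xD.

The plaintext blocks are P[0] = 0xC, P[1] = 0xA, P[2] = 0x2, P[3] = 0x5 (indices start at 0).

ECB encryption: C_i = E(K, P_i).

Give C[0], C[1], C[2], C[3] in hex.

C[0]: E(K, 0xC) = 0x9.
C[1]: E(K, 0xA) = 0x7.
C[2]: E(K, 0x2) = 0xF.
C[3]: E(K, 0x5) = 0x2.

C[0] = 0x9, C[1] = 0x7, C[2] = 0xF, C[3] = 0x2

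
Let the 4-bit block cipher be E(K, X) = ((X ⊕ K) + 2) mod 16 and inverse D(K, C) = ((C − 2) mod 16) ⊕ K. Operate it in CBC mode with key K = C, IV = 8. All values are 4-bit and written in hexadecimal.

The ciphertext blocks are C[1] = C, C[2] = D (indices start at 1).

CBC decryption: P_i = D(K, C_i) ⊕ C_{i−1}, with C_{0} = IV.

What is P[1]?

P[1]: D(K, C) = 6; 6 ⊕ 8 = E.

P[1] = E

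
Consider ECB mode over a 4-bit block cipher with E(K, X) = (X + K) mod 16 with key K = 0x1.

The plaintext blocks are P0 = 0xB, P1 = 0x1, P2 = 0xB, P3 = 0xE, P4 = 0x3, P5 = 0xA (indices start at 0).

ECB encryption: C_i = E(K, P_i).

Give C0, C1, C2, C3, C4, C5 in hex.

C0 = 0xC, C1 = 0x2, C2 = 0xC, C3 = 0xF, C4 = 0x4, C5 = 0xB

C0: E(K, 0xB) = 0xC.
C1: E(K, 0x1) = 0x2.
C2: E(K, 0xB) = 0xC.
C3: E(K, 0xE) = 0xF.
C4: E(K, 0x3) = 0x4.
C5: E(K, 0xA) = 0xB.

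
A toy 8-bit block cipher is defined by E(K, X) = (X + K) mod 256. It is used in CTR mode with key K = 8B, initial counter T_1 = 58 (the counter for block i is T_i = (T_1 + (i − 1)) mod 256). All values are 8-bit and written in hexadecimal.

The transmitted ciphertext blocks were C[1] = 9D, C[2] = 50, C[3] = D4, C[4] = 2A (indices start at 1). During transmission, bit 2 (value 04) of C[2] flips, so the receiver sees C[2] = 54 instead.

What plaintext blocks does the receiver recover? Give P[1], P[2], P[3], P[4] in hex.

P[1] = 7E, P[2] = B0, P[3] = 31, P[4] = CC

CTR decryption: S_i = E(K, T_i) where T_i is the counter for block i; P_i = C_i ⊕ S_i.
Only C[2] changed, to 54. In CTR, a change in C_i flips the same bit in P_i only; the keystream is unaffected. Decrypting the received ciphertext:
P[1]: T = 58, S = E(K, T) = E3; 9D ⊕ E3 = 7E.
P[2]: T = 59, S = E(K, T) = E4; 54 ⊕ E4 = B0.
P[3]: T = 5A, S = E(K, T) = E5; D4 ⊕ E5 = 31.
P[4]: T = 5B, S = E(K, T) = E6; 2A ⊕ E6 = CC.
Blocks that differ from the original plaintext: P[2].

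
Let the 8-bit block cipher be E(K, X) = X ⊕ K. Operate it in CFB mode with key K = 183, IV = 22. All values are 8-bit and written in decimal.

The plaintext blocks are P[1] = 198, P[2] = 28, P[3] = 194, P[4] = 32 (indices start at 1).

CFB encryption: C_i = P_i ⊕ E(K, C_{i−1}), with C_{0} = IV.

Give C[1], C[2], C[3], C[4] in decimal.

C[1]: E(K, 22) = 161; 198 ⊕ 161 = 103.
C[2]: E(K, 103) = 208; 28 ⊕ 208 = 204.
C[3]: E(K, 204) = 123; 194 ⊕ 123 = 185.
C[4]: E(K, 185) = 14; 32 ⊕ 14 = 46.

C[1] = 103, C[2] = 204, C[3] = 185, C[4] = 46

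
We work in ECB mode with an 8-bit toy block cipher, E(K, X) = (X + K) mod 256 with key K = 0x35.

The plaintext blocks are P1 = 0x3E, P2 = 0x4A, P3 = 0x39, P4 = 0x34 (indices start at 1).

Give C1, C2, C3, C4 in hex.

C1 = 0x73, C2 = 0x7F, C3 = 0x6E, C4 = 0x69

ECB encryption: C_i = E(K, P_i).
C1: E(K, 0x3E) = 0x73.
C2: E(K, 0x4A) = 0x7F.
C3: E(K, 0x39) = 0x6E.
C4: E(K, 0x34) = 0x69.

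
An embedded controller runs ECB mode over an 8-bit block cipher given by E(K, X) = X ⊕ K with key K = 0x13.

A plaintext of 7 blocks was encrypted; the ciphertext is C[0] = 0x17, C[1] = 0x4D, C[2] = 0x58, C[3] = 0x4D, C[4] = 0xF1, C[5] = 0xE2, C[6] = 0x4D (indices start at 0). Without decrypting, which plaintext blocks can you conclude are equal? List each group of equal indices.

P[1] = P[3] = P[6]

ECB encrypts each block independently with the same key, so equal ciphertext blocks imply equal plaintext blocks.
C[1] = C[3] = C[6] = 0x4D, so P[1] = P[3] = P[6].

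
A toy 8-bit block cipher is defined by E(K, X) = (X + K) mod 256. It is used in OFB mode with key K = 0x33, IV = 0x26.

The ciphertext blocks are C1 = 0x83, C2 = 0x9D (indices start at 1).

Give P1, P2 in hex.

P1 = 0xDA, P2 = 0x11

OFB decryption: S_i = E(K, S_{i−1}) with S_{0} = IV; P_i = C_i ⊕ S_i.
P1: S = E(K, 0x26) = 0x59; 0x83 ⊕ 0x59 = 0xDA.
P2: S = E(K, 0x59) = 0x8C; 0x9D ⊕ 0x8C = 0x11.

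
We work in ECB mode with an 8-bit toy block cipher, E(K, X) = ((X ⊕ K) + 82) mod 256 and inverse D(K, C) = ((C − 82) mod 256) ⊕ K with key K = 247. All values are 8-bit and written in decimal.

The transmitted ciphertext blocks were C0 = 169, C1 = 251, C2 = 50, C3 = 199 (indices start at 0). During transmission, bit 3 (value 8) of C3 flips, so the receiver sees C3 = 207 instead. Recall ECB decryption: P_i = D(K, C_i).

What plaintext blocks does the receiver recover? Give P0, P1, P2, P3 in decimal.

Only C3 changed, to 207. In ECB, a change in C_i affects only P_i. Decrypting the received ciphertext:
P0: D(K, 169) = 160.
P1: D(K, 251) = 94.
P2: D(K, 50) = 23.
P3: D(K, 207) = 138.
Blocks that differ from the original plaintext: P3.

P0 = 160, P1 = 94, P2 = 23, P3 = 138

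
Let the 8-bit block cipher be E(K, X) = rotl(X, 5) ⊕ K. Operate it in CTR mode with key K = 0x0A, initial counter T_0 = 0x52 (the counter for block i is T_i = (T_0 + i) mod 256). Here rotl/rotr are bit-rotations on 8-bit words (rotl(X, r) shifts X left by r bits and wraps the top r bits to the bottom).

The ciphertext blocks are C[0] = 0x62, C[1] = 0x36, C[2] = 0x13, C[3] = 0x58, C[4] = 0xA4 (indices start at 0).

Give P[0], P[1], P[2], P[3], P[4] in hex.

CTR decryption: S_i = E(K, T_i) where T_i is the counter for block i; P_i = C_i ⊕ S_i.
P[0]: T = 0x52, S = E(K, T) = 0x40; 0x62 ⊕ 0x40 = 0x22.
P[1]: T = 0x53, S = E(K, T) = 0x60; 0x36 ⊕ 0x60 = 0x56.
P[2]: T = 0x54, S = E(K, T) = 0x80; 0x13 ⊕ 0x80 = 0x93.
P[3]: T = 0x55, S = E(K, T) = 0xA0; 0x58 ⊕ 0xA0 = 0xF8.
P[4]: T = 0x56, S = E(K, T) = 0xC0; 0xA4 ⊕ 0xC0 = 0x64.

P[0] = 0x22, P[1] = 0x56, P[2] = 0x93, P[3] = 0xF8, P[4] = 0x64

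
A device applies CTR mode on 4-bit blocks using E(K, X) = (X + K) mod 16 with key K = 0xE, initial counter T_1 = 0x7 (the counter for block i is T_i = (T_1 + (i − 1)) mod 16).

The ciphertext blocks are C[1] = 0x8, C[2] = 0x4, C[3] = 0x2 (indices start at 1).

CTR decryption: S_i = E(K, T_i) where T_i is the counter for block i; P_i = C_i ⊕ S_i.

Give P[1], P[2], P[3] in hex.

P[1]: T = 0x7, S = E(K, T) = 0x5; 0x8 ⊕ 0x5 = 0xD.
P[2]: T = 0x8, S = E(K, T) = 0x6; 0x4 ⊕ 0x6 = 0x2.
P[3]: T = 0x9, S = E(K, T) = 0x7; 0x2 ⊕ 0x7 = 0x5.

P[1] = 0xD, P[2] = 0x2, P[3] = 0x5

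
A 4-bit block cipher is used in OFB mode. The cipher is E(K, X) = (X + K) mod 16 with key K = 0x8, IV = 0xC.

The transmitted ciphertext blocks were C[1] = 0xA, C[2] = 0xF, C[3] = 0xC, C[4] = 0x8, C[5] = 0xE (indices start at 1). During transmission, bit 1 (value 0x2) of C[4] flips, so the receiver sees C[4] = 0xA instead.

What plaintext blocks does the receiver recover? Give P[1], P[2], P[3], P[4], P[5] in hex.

P[1] = 0xE, P[2] = 0x3, P[3] = 0x8, P[4] = 0x6, P[5] = 0xA

OFB decryption: S_i = E(K, S_{i−1}) with S_{0} = IV; P_i = C_i ⊕ S_i.
Only C[4] changed, to 0xA. In OFB, a change in C_i flips the same bit in P_i only; the keystream is unaffected. Decrypting the received ciphertext:
P[1]: S = E(K, 0xC) = 0x4; 0xA ⊕ 0x4 = 0xE.
P[2]: S = E(K, 0x4) = 0xC; 0xF ⊕ 0xC = 0x3.
P[3]: S = E(K, 0xC) = 0x4; 0xC ⊕ 0x4 = 0x8.
P[4]: S = E(K, 0x4) = 0xC; 0xA ⊕ 0xC = 0x6.
P[5]: S = E(K, 0xC) = 0x4; 0xE ⊕ 0x4 = 0xA.
Blocks that differ from the original plaintext: P[4].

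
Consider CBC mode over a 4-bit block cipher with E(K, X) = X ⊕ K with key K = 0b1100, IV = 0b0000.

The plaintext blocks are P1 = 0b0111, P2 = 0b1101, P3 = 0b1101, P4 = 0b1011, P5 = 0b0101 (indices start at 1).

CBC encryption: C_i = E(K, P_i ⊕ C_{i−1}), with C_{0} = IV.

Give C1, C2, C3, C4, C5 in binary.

C1 = 0b1011, C2 = 0b1010, C3 = 0b1011, C4 = 0b1100, C5 = 0b0101

C1: P1 ⊕ 0b0000 = 0b0111; E(K, 0b0111) = 0b1011.
C2: P2 ⊕ 0b1011 = 0b0110; E(K, 0b0110) = 0b1010.
C3: P3 ⊕ 0b1010 = 0b0111; E(K, 0b0111) = 0b1011.
C4: P4 ⊕ 0b1011 = 0b0000; E(K, 0b0000) = 0b1100.
C5: P5 ⊕ 0b1100 = 0b1001; E(K, 0b1001) = 0b0101.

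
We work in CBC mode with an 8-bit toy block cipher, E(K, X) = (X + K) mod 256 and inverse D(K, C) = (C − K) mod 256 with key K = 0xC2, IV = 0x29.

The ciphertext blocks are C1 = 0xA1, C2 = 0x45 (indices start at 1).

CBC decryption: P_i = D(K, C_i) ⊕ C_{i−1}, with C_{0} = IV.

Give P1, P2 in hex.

P1: D(K, 0xA1) = 0xDF; 0xDF ⊕ 0x29 = 0xF6.
P2: D(K, 0x45) = 0x83; 0x83 ⊕ 0xA1 = 0x22.

P1 = 0xF6, P2 = 0x22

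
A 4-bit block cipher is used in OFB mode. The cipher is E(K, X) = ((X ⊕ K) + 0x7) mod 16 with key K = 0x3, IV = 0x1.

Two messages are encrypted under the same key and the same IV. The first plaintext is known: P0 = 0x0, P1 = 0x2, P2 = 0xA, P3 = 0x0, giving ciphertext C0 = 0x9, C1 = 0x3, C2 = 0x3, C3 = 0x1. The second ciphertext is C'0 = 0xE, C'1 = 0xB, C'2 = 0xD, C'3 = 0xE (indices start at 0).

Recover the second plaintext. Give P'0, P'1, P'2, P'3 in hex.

In OFB with a reused IV, both messages share the same keystream S_i, so C_i ⊕ C'_i = P_i ⊕ P'_i and thus P'_i = P_i ⊕ C_i ⊕ C'_i.
P'0: 0x0 ⊕ 0x9 ⊕ 0xE = 0x7.
P'1: 0x2 ⊕ 0x3 ⊕ 0xB = 0xA.
P'2: 0xA ⊕ 0x3 ⊕ 0xD = 0x4.
P'3: 0x0 ⊕ 0x1 ⊕ 0xE = 0xF.

P'0 = 0x7, P'1 = 0xA, P'2 = 0x4, P'3 = 0xF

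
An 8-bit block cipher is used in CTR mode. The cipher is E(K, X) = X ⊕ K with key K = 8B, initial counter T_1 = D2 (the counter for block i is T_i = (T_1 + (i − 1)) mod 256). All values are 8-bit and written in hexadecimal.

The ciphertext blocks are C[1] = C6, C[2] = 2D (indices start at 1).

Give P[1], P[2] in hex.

P[1] = 9F, P[2] = 75

CTR decryption: S_i = E(K, T_i) where T_i is the counter for block i; P_i = C_i ⊕ S_i.
P[1]: T = D2, S = E(K, T) = 59; C6 ⊕ 59 = 9F.
P[2]: T = D3, S = E(K, T) = 58; 2D ⊕ 58 = 75.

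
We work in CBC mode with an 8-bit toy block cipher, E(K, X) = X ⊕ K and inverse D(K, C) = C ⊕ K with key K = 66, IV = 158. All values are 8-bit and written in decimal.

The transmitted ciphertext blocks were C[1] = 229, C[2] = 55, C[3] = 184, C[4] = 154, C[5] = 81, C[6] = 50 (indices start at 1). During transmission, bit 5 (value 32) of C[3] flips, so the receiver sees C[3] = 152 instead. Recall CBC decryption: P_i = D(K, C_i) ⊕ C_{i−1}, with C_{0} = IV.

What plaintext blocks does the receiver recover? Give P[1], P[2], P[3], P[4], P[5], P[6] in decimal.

Only C[3] changed, to 152. In CBC, a change in C_i garbles P_i and flips the same bit in P_{i+1}. Decrypting the received ciphertext:
P[1]: D(K, 229) = 167; 167 ⊕ 158 = 57.
P[2]: D(K, 55) = 117; 117 ⊕ 229 = 144.
P[3]: D(K, 152) = 218; 218 ⊕ 55 = 237.
P[4]: D(K, 154) = 216; 216 ⊕ 152 = 64.
P[5]: D(K, 81) = 19; 19 ⊕ 154 = 137.
P[6]: D(K, 50) = 112; 112 ⊕ 81 = 33.
Blocks that differ from the original plaintext: P[3], P[4].

P[1] = 57, P[2] = 144, P[3] = 237, P[4] = 64, P[5] = 137, P[6] = 33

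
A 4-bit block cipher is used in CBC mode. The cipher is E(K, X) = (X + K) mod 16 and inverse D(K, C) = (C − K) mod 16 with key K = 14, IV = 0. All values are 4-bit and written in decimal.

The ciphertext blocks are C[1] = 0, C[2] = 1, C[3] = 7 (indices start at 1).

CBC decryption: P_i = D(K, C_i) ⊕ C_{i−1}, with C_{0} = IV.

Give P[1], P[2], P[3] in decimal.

P[1]: D(K, 0) = 2; 2 ⊕ 0 = 2.
P[2]: D(K, 1) = 3; 3 ⊕ 0 = 3.
P[3]: D(K, 7) = 9; 9 ⊕ 1 = 8.

P[1] = 2, P[2] = 3, P[3] = 8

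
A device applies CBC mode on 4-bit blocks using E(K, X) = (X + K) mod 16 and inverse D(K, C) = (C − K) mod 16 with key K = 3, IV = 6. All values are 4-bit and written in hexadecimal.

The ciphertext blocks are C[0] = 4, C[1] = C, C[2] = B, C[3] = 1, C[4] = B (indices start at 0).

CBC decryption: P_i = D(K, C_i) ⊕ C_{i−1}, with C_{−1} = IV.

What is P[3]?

P[3] = 5

P[3]: D(K, 1) = E; E ⊕ B = 5.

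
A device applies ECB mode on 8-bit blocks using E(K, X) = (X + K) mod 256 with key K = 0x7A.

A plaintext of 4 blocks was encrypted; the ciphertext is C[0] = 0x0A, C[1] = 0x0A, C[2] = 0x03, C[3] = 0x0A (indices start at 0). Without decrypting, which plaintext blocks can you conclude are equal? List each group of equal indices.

ECB encrypts each block independently with the same key, so equal ciphertext blocks imply equal plaintext blocks.
C[0] = C[1] = C[3] = 0x0A, so P[0] = P[1] = P[3].

P[0] = P[1] = P[3]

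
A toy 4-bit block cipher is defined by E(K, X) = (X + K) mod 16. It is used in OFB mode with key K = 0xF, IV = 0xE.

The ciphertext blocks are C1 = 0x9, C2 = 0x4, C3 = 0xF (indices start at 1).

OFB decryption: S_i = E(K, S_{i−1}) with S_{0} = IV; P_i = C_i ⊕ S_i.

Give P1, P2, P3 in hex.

P1 = 0x4, P2 = 0x8, P3 = 0x4

P1: S = E(K, 0xE) = 0xD; 0x9 ⊕ 0xD = 0x4.
P2: S = E(K, 0xD) = 0xC; 0x4 ⊕ 0xC = 0x8.
P3: S = E(K, 0xC) = 0xB; 0xF ⊕ 0xB = 0x4.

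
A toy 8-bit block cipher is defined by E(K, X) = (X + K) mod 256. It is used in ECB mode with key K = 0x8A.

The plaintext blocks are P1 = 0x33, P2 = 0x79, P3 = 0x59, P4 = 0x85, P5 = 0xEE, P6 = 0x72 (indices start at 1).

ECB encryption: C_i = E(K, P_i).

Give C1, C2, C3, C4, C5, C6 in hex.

C1 = 0xBD, C2 = 0x03, C3 = 0xE3, C4 = 0x0F, C5 = 0x78, C6 = 0xFC

C1: E(K, 0x33) = 0xBD.
C2: E(K, 0x79) = 0x03.
C3: E(K, 0x59) = 0xE3.
C4: E(K, 0x85) = 0x0F.
C5: E(K, 0xEE) = 0x78.
C6: E(K, 0x72) = 0xFC.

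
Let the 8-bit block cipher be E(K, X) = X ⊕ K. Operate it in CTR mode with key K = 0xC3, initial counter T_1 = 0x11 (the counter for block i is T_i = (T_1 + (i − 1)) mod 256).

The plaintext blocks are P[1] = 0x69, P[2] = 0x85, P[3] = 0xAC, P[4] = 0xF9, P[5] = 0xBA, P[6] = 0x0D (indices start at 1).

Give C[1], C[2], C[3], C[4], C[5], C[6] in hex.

CTR encryption: S_i = E(K, T_i) where T_i is the counter for block i; C_i = P_i ⊕ S_i.
C[1]: T = 0x11, S = E(K, T) = 0xD2; 0x69 ⊕ 0xD2 = 0xBB.
C[2]: T = 0x12, S = E(K, T) = 0xD1; 0x85 ⊕ 0xD1 = 0x54.
C[3]: T = 0x13, S = E(K, T) = 0xD0; 0xAC ⊕ 0xD0 = 0x7C.
C[4]: T = 0x14, S = E(K, T) = 0xD7; 0xF9 ⊕ 0xD7 = 0x2E.
C[5]: T = 0x15, S = E(K, T) = 0xD6; 0xBA ⊕ 0xD6 = 0x6C.
C[6]: T = 0x16, S = E(K, T) = 0xD5; 0x0D ⊕ 0xD5 = 0xD8.

C[1] = 0xBB, C[2] = 0x54, C[3] = 0x7C, C[4] = 0x2E, C[5] = 0x6C, C[6] = 0xD8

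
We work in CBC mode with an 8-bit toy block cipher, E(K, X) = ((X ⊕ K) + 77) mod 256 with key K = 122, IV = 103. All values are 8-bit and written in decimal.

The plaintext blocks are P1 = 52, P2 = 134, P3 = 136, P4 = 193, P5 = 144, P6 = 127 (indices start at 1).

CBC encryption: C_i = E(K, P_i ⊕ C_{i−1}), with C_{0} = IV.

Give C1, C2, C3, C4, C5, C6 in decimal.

C1 = 118, C2 = 215, C3 = 114, C4 = 22, C5 = 73, C6 = 153

C1: P1 ⊕ 103 = 83; E(K, 83) = 118.
C2: P2 ⊕ 118 = 240; E(K, 240) = 215.
C3: P3 ⊕ 215 = 95; E(K, 95) = 114.
C4: P4 ⊕ 114 = 179; E(K, 179) = 22.
C5: P5 ⊕ 22 = 134; E(K, 134) = 73.
C6: P6 ⊕ 73 = 54; E(K, 54) = 153.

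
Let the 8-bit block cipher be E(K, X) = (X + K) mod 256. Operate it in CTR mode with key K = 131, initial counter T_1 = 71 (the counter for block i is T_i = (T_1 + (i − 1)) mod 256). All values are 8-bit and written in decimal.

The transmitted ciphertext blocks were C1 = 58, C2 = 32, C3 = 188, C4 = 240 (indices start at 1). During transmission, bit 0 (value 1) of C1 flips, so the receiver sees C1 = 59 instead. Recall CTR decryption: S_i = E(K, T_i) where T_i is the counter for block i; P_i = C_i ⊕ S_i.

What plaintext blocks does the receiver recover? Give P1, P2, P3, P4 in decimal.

P1 = 241, P2 = 235, P3 = 112, P4 = 61

Only C1 changed, to 59. In CTR, a change in C_i flips the same bit in P_i only; the keystream is unaffected. Decrypting the received ciphertext:
P1: T = 71, S = E(K, T) = 202; 59 ⊕ 202 = 241.
P2: T = 72, S = E(K, T) = 203; 32 ⊕ 203 = 235.
P3: T = 73, S = E(K, T) = 204; 188 ⊕ 204 = 112.
P4: T = 74, S = E(K, T) = 205; 240 ⊕ 205 = 61.
Blocks that differ from the original plaintext: P1.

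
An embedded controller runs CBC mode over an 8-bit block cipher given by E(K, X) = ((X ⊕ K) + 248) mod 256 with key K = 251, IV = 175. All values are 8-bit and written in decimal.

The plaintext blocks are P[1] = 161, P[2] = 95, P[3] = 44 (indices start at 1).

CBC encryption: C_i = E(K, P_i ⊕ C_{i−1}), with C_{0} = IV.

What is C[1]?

C[1]: P[1] ⊕ 175 = 14; E(K, 14) = 237.

C[1] = 237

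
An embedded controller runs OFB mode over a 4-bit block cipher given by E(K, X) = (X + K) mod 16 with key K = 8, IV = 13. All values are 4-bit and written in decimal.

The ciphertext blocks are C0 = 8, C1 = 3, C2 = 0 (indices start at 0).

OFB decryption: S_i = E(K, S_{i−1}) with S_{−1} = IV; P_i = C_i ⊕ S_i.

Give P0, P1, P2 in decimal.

P0: S = E(K, 13) = 5; 8 ⊕ 5 = 13.
P1: S = E(K, 5) = 13; 3 ⊕ 13 = 14.
P2: S = E(K, 13) = 5; 0 ⊕ 5 = 5.

P0 = 13, P1 = 14, P2 = 5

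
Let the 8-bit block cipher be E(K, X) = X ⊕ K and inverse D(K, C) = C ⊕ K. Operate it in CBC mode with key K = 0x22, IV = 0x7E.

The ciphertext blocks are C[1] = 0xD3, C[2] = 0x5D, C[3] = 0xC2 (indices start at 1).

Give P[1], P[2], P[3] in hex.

CBC decryption: P_i = D(K, C_i) ⊕ C_{i−1}, with C_{0} = IV.
P[1]: D(K, 0xD3) = 0xF1; 0xF1 ⊕ 0x7E = 0x8F.
P[2]: D(K, 0x5D) = 0x7F; 0x7F ⊕ 0xD3 = 0xAC.
P[3]: D(K, 0xC2) = 0xE0; 0xE0 ⊕ 0x5D = 0xBD.

P[1] = 0x8F, P[2] = 0xAC, P[3] = 0xBD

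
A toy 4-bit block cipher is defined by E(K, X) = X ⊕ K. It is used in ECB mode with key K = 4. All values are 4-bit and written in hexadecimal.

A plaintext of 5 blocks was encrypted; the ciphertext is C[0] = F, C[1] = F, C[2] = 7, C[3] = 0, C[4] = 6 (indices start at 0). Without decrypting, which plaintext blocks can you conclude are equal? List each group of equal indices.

P[0] = P[1]

ECB encrypts each block independently with the same key, so equal ciphertext blocks imply equal plaintext blocks.
C[0] = C[1] = F, so P[0] = P[1].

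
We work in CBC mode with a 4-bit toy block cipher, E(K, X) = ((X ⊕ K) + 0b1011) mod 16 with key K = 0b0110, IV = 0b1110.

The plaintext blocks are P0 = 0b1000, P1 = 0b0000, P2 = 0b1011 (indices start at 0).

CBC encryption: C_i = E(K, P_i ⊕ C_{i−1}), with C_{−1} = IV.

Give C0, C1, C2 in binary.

C0: P0 ⊕ 0b1110 = 0b0110; E(K, 0b0110) = 0b1011.
C1: P1 ⊕ 0b1011 = 0b1011; E(K, 0b1011) = 0b1000.
C2: P2 ⊕ 0b1000 = 0b0011; E(K, 0b0011) = 0b0000.

C0 = 0b1011, C1 = 0b1000, C2 = 0b0000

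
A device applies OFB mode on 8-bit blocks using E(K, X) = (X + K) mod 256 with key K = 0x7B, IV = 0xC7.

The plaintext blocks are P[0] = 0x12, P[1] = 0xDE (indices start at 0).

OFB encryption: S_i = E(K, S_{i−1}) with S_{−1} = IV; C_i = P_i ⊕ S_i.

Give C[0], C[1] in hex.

C[0]: S = E(K, 0xC7) = 0x42; 0x12 ⊕ 0x42 = 0x50.
C[1]: S = E(K, 0x42) = 0xBD; 0xDE ⊕ 0xBD = 0x63.

C[0] = 0x50, C[1] = 0x63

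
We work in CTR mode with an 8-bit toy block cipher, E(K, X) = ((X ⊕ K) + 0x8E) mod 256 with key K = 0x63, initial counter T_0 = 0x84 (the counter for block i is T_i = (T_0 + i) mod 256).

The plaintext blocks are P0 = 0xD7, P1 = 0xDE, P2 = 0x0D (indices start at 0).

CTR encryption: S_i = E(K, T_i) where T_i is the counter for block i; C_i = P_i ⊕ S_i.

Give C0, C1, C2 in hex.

C0: T = 0x84, S = E(K, T) = 0x75; 0xD7 ⊕ 0x75 = 0xA2.
C1: T = 0x85, S = E(K, T) = 0x74; 0xDE ⊕ 0x74 = 0xAA.
C2: T = 0x86, S = E(K, T) = 0x73; 0x0D ⊕ 0x73 = 0x7E.

C0 = 0xA2, C1 = 0xAA, C2 = 0x7E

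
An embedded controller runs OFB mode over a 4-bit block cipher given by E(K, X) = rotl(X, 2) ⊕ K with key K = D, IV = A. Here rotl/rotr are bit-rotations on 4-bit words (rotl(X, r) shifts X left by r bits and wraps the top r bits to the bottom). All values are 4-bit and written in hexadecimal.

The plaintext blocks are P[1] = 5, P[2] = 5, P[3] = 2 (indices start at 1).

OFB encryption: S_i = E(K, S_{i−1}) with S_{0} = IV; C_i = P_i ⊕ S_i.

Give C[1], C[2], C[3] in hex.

C[1] = 2, C[2] = 5, C[3] = F

C[1]: S = E(K, A) = 7; 5 ⊕ 7 = 2.
C[2]: S = E(K, 7) = 0; 5 ⊕ 0 = 5.
C[3]: S = E(K, 0) = D; 2 ⊕ D = F.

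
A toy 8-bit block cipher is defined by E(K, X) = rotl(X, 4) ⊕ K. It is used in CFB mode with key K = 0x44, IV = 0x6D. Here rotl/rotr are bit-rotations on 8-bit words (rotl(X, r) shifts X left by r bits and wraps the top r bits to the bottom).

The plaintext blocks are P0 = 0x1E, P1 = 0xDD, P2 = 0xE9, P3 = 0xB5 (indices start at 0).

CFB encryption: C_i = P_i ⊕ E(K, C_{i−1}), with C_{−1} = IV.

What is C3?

C0: E(K, 0x6D) = 0x92; 0x1E ⊕ 0x92 = 0x8C.
C1: E(K, 0x8C) = 0x8C; 0xDD ⊕ 0x8C = 0x51.
C2: E(K, 0x51) = 0x51; 0xE9 ⊕ 0x51 = 0xB8.
C3: E(K, 0xB8) = 0xCF; 0xB5 ⊕ 0xCF = 0x7A.

C3 = 0x7A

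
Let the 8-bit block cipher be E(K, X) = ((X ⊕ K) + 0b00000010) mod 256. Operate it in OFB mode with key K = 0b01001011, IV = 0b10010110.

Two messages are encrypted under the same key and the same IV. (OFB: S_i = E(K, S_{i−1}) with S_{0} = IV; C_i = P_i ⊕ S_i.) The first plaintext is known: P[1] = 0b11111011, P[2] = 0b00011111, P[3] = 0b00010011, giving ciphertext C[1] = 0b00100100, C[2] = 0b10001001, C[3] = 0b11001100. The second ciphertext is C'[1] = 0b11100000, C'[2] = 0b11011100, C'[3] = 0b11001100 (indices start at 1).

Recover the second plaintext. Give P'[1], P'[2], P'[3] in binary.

In OFB with a reused IV, both messages share the same keystream S_i, so C_i ⊕ C'_i = P_i ⊕ P'_i and thus P'_i = P_i ⊕ C_i ⊕ C'_i.
P'[1]: 0b11111011 ⊕ 0b00100100 ⊕ 0b11100000 = 0b00111111.
P'[2]: 0b00011111 ⊕ 0b10001001 ⊕ 0b11011100 = 0b01001010.
P'[3]: 0b00010011 ⊕ 0b11001100 ⊕ 0b11001100 = 0b00010011.

P'[1] = 0b00111111, P'[2] = 0b01001010, P'[3] = 0b00010011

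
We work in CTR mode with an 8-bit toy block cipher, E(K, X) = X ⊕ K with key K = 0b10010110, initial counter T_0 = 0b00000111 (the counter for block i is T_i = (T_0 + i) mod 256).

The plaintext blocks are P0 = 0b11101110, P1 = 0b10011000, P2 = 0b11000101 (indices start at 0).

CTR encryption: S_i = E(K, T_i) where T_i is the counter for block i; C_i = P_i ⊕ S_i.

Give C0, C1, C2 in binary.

C0 = 0b01111111, C1 = 0b00000110, C2 = 0b01011010

C0: T = 0b00000111, S = E(K, T) = 0b10010001; 0b11101110 ⊕ 0b10010001 = 0b01111111.
C1: T = 0b00001000, S = E(K, T) = 0b10011110; 0b10011000 ⊕ 0b10011110 = 0b00000110.
C2: T = 0b00001001, S = E(K, T) = 0b10011111; 0b11000101 ⊕ 0b10011111 = 0b01011010.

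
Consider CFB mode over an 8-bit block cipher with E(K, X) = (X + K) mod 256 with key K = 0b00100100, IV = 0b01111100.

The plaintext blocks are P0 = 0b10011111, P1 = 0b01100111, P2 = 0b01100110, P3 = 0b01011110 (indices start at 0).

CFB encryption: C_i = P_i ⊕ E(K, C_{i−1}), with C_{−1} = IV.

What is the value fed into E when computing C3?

C0: E(K, 0b01111100) = 0b10100000; 0b10011111 ⊕ 0b10100000 = 0b00111111.
C1: E(K, 0b00111111) = 0b01100011; 0b01100111 ⊕ 0b01100011 = 0b00000100.
C2: E(K, 0b00000100) = 0b00101000; 0b01100110 ⊕ 0b00101000 = 0b01001110.
C3: E(K, 0b01001110) = 0b01110010; 0b01011110 ⊕ 0b01110010 = 0b00101100.
So the input to E for block 3 is 0b01001110.

0b01001110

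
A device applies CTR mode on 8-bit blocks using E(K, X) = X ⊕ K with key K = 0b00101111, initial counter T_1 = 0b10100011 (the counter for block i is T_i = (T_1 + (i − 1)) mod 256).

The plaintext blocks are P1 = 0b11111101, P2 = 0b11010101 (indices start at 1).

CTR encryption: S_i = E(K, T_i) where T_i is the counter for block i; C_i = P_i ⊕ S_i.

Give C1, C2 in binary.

C1 = 0b01110001, C2 = 0b01011110

C1: T = 0b10100011, S = E(K, T) = 0b10001100; 0b11111101 ⊕ 0b10001100 = 0b01110001.
C2: T = 0b10100100, S = E(K, T) = 0b10001011; 0b11010101 ⊕ 0b10001011 = 0b01011110.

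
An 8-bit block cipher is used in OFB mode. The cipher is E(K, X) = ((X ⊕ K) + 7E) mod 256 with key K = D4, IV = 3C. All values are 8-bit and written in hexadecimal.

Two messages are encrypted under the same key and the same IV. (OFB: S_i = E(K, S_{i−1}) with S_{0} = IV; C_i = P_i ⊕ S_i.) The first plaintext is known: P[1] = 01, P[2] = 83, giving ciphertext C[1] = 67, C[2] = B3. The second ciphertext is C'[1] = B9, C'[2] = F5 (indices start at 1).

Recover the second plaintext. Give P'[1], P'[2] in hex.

In OFB with a reused IV, both messages share the same keystream S_i, so C_i ⊕ C'_i = P_i ⊕ P'_i and thus P'_i = P_i ⊕ C_i ⊕ C'_i.
P'[1]: 01 ⊕ 67 ⊕ B9 = DF.
P'[2]: 83 ⊕ B3 ⊕ F5 = C5.

P'[1] = DF, P'[2] = C5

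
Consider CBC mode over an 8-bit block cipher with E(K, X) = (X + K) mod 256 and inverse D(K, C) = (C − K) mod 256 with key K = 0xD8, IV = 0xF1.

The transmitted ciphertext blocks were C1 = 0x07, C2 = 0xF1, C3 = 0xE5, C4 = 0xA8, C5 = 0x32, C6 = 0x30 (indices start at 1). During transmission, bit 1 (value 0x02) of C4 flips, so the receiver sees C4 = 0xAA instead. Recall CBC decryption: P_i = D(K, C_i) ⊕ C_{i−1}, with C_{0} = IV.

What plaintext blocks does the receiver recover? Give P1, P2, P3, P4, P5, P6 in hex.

Only C4 changed, to 0xAA. In CBC, a change in C_i garbles P_i and flips the same bit in P_{i+1}. Decrypting the received ciphertext:
P1: D(K, 0x07) = 0x2F; 0x2F ⊕ 0xF1 = 0xDE.
P2: D(K, 0xF1) = 0x19; 0x19 ⊕ 0x07 = 0x1E.
P3: D(K, 0xE5) = 0x0D; 0x0D ⊕ 0xF1 = 0xFC.
P4: D(K, 0xAA) = 0xD2; 0xD2 ⊕ 0xE5 = 0x37.
P5: D(K, 0x32) = 0x5A; 0x5A ⊕ 0xAA = 0xF0.
P6: D(K, 0x30) = 0x58; 0x58 ⊕ 0x32 = 0x6A.
Blocks that differ from the original plaintext: P4, P5.

P1 = 0xDE, P2 = 0x1E, P3 = 0xFC, P4 = 0x37, P5 = 0xF0, P6 = 0x6A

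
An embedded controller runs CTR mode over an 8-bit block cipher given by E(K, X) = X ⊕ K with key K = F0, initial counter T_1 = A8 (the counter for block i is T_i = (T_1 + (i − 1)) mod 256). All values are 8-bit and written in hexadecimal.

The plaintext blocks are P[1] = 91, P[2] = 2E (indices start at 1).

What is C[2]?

CTR encryption: S_i = E(K, T_i) where T_i is the counter for block i; C_i = P_i ⊕ S_i.
C[1]: T = A8, S = E(K, T) = 58; 91 ⊕ 58 = C9.
C[2]: T = A9, S = E(K, T) = 59; 2E ⊕ 59 = 77.

C[2] = 77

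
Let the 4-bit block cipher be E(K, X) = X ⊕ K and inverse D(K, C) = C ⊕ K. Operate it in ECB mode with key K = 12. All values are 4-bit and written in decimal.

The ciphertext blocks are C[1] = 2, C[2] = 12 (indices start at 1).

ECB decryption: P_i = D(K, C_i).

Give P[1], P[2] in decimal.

P[1]: D(K, 2) = 14.
P[2]: D(K, 12) = 0.

P[1] = 14, P[2] = 0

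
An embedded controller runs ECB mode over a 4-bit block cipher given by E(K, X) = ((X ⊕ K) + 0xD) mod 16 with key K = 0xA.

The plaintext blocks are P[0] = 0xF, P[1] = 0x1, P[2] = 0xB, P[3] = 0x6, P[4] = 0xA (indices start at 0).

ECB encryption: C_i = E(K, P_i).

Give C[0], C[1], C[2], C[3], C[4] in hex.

C[0] = 0x2, C[1] = 0x8, C[2] = 0xE, C[3] = 0x9, C[4] = 0xD

C[0]: E(K, 0xF) = 0x2.
C[1]: E(K, 0x1) = 0x8.
C[2]: E(K, 0xB) = 0xE.
C[3]: E(K, 0x6) = 0x9.
C[4]: E(K, 0xA) = 0xD.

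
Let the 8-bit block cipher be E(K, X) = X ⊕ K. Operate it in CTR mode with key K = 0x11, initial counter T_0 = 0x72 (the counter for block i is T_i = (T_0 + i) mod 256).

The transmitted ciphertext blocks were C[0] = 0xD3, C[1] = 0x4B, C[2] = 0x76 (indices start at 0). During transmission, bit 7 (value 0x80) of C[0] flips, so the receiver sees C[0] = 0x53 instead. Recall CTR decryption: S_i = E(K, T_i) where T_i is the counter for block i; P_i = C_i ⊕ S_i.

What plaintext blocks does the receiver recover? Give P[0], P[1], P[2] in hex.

P[0] = 0x30, P[1] = 0x29, P[2] = 0x13

Only C[0] changed, to 0x53. In CTR, a change in C_i flips the same bit in P_i only; the keystream is unaffected. Decrypting the received ciphertext:
P[0]: T = 0x72, S = E(K, T) = 0x63; 0x53 ⊕ 0x63 = 0x30.
P[1]: T = 0x73, S = E(K, T) = 0x62; 0x4B ⊕ 0x62 = 0x29.
P[2]: T = 0x74, S = E(K, T) = 0x65; 0x76 ⊕ 0x65 = 0x13.
Blocks that differ from the original plaintext: P[0].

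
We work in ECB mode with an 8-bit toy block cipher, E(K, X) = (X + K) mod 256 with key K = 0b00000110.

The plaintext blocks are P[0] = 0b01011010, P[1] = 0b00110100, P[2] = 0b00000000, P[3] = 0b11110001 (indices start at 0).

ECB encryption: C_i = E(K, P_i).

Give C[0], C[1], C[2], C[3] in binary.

C[0] = 0b01100000, C[1] = 0b00111010, C[2] = 0b00000110, C[3] = 0b11110111

C[0]: E(K, 0b01011010) = 0b01100000.
C[1]: E(K, 0b00110100) = 0b00111010.
C[2]: E(K, 0b00000000) = 0b00000110.
C[3]: E(K, 0b11110001) = 0b11110111.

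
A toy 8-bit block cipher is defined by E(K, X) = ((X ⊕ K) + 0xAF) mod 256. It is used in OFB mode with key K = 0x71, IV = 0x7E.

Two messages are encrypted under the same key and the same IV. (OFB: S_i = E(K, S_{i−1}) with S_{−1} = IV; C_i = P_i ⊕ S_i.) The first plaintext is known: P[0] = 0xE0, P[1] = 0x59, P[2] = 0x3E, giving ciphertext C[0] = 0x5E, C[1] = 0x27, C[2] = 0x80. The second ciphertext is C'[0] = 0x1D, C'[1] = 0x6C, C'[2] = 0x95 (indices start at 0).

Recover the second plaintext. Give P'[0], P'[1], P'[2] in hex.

P'[0] = 0xA3, P'[1] = 0x12, P'[2] = 0x2B

In OFB with a reused IV, both messages share the same keystream S_i, so C_i ⊕ C'_i = P_i ⊕ P'_i and thus P'_i = P_i ⊕ C_i ⊕ C'_i.
P'[0]: 0xE0 ⊕ 0x5E ⊕ 0x1D = 0xA3.
P'[1]: 0x59 ⊕ 0x27 ⊕ 0x6C = 0x12.
P'[2]: 0x3E ⊕ 0x80 ⊕ 0x95 = 0x2B.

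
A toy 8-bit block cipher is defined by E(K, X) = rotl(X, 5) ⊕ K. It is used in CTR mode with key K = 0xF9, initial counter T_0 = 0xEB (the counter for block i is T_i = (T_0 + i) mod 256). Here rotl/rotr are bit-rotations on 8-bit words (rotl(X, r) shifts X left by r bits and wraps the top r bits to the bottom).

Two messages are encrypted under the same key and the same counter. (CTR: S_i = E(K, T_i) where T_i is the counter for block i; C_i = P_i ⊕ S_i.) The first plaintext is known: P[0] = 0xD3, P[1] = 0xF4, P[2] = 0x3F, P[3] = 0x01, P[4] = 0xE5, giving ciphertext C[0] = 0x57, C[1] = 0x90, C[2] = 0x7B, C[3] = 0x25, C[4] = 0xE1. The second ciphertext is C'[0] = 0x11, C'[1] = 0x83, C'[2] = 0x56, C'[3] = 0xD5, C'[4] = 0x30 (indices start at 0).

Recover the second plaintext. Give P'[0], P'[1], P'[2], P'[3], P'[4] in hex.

P'[0] = 0x95, P'[1] = 0xE7, P'[2] = 0x12, P'[3] = 0xF1, P'[4] = 0x34

In CTR with a reused counter, both messages share the same keystream S_i, so C_i ⊕ C'_i = P_i ⊕ P'_i and thus P'_i = P_i ⊕ C_i ⊕ C'_i.
P'[0]: 0xD3 ⊕ 0x57 ⊕ 0x11 = 0x95.
P'[1]: 0xF4 ⊕ 0x90 ⊕ 0x83 = 0xE7.
P'[2]: 0x3F ⊕ 0x7B ⊕ 0x56 = 0x12.
P'[3]: 0x01 ⊕ 0x25 ⊕ 0xD5 = 0xF1.
P'[4]: 0xE5 ⊕ 0xE1 ⊕ 0x30 = 0x34.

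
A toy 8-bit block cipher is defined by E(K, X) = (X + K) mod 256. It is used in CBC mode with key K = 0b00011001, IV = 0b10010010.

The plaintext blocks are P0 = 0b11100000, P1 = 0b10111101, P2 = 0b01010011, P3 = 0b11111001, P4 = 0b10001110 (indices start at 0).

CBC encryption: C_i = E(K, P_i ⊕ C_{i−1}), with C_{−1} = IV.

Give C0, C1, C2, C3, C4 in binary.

C0 = 0b10001011, C1 = 0b01001111, C2 = 0b00110101, C3 = 0b11100101, C4 = 0b10000100

C0: P0 ⊕ 0b10010010 = 0b01110010; E(K, 0b01110010) = 0b10001011.
C1: P1 ⊕ 0b10001011 = 0b00110110; E(K, 0b00110110) = 0b01001111.
C2: P2 ⊕ 0b01001111 = 0b00011100; E(K, 0b00011100) = 0b00110101.
C3: P3 ⊕ 0b00110101 = 0b11001100; E(K, 0b11001100) = 0b11100101.
C4: P4 ⊕ 0b11100101 = 0b01101011; E(K, 0b01101011) = 0b10000100.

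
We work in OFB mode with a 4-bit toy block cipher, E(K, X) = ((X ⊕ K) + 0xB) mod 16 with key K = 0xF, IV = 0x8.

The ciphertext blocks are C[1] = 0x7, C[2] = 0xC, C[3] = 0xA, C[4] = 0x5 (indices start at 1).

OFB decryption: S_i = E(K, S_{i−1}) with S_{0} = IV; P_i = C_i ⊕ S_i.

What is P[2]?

P[2] = 0x4

P[1]: S = E(K, 0x8) = 0x2; 0x7 ⊕ 0x2 = 0x5.
P[2]: S = E(K, 0x2) = 0x8; 0xC ⊕ 0x8 = 0x4.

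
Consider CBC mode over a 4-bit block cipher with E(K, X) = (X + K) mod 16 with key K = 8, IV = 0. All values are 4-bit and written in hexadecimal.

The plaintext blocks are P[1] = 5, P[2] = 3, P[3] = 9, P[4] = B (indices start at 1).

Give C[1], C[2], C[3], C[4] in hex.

CBC encryption: C_i = E(K, P_i ⊕ C_{i−1}), with C_{0} = IV.
C[1]: P[1] ⊕ 0 = 5; E(K, 5) = D.
C[2]: P[2] ⊕ D = E; E(K, E) = 6.
C[3]: P[3] ⊕ 6 = F; E(K, F) = 7.
C[4]: P[4] ⊕ 7 = C; E(K, C) = 4.

C[1] = D, C[2] = 6, C[3] = 7, C[4] = 4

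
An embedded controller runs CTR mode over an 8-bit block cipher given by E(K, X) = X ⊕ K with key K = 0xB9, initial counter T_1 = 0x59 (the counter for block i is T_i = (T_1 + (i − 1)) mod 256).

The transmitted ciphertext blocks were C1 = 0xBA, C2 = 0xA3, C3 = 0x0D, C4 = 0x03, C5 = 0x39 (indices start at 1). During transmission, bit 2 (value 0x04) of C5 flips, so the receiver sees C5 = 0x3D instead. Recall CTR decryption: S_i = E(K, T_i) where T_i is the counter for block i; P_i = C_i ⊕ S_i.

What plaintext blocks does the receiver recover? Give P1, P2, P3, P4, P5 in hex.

Only C5 changed, to 0x3D. In CTR, a change in C_i flips the same bit in P_i only; the keystream is unaffected. Decrypting the received ciphertext:
P1: T = 0x59, S = E(K, T) = 0xE0; 0xBA ⊕ 0xE0 = 0x5A.
P2: T = 0x5A, S = E(K, T) = 0xE3; 0xA3 ⊕ 0xE3 = 0x40.
P3: T = 0x5B, S = E(K, T) = 0xE2; 0x0D ⊕ 0xE2 = 0xEF.
P4: T = 0x5C, S = E(K, T) = 0xE5; 0x03 ⊕ 0xE5 = 0xE6.
P5: T = 0x5D, S = E(K, T) = 0xE4; 0x3D ⊕ 0xE4 = 0xD9.
Blocks that differ from the original plaintext: P5.

P1 = 0x5A, P2 = 0x40, P3 = 0xEF, P4 = 0xE6, P5 = 0xD9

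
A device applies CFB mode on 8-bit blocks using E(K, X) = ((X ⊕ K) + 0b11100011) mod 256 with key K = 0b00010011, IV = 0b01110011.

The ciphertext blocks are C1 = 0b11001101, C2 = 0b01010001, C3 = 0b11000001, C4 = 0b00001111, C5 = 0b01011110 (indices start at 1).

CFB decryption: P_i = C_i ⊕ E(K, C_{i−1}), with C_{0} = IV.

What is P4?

P4 = 0b10111010

P4: E(K, 0b11000001) = 0b10110101; 0b00001111 ⊕ 0b10110101 = 0b10111010.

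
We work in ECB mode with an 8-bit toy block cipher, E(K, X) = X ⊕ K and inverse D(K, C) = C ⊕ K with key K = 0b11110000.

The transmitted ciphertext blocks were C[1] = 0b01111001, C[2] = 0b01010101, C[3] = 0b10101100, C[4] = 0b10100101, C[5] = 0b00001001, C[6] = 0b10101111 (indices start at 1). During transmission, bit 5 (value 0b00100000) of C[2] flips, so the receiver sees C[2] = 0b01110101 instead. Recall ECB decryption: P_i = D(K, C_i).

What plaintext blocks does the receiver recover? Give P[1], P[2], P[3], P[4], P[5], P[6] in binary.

Only C[2] changed, to 0b01110101. In ECB, a change in C_i affects only P_i. Decrypting the received ciphertext:
P[1]: D(K, 0b01111001) = 0b10001001.
P[2]: D(K, 0b01110101) = 0b10000101.
P[3]: D(K, 0b10101100) = 0b01011100.
P[4]: D(K, 0b10100101) = 0b01010101.
P[5]: D(K, 0b00001001) = 0b11111001.
P[6]: D(K, 0b10101111) = 0b01011111.
Blocks that differ from the original plaintext: P[2].

P[1] = 0b10001001, P[2] = 0b10000101, P[3] = 0b01011100, P[4] = 0b01010101, P[5] = 0b11111001, P[6] = 0b01011111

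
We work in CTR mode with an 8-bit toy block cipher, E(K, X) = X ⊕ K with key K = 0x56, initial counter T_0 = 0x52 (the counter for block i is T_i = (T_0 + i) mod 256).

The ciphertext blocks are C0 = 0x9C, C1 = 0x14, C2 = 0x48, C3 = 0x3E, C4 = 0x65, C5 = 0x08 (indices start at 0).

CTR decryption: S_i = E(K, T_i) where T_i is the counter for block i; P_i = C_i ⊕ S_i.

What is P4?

P4 = 0x65

P4: T = 0x56, S = E(K, T) = 0x00; 0x65 ⊕ 0x00 = 0x65.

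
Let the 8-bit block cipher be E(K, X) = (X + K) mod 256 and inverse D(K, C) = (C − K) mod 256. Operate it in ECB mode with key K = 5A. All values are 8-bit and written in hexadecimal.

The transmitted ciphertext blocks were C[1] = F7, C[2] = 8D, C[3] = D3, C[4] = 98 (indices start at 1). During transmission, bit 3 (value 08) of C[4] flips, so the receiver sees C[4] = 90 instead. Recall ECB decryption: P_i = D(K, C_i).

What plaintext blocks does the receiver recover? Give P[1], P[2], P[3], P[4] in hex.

Only C[4] changed, to 90. In ECB, a change in C_i affects only P_i. Decrypting the received ciphertext:
P[1]: D(K, F7) = 9D.
P[2]: D(K, 8D) = 33.
P[3]: D(K, D3) = 79.
P[4]: D(K, 90) = 36.
Blocks that differ from the original plaintext: P[4].

P[1] = 9D, P[2] = 33, P[3] = 79, P[4] = 36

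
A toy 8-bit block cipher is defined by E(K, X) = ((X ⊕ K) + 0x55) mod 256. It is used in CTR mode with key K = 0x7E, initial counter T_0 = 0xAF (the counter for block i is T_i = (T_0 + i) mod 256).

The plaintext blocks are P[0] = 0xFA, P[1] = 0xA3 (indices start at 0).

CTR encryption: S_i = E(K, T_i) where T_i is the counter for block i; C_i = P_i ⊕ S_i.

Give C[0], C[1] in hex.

C[0] = 0xDC, C[1] = 0x80

C[0]: T = 0xAF, S = E(K, T) = 0x26; 0xFA ⊕ 0x26 = 0xDC.
C[1]: T = 0xB0, S = E(K, T) = 0x23; 0xA3 ⊕ 0x23 = 0x80.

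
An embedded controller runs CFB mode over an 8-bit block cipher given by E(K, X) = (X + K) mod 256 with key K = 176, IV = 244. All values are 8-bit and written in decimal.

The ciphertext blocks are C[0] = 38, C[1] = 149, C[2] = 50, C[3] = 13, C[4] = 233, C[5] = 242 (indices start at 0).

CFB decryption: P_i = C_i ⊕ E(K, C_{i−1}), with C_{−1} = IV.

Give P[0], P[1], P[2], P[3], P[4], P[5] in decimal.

P[0] = 130, P[1] = 67, P[2] = 119, P[3] = 239, P[4] = 84, P[5] = 107

P[0]: E(K, 244) = 164; 38 ⊕ 164 = 130.
P[1]: E(K, 38) = 214; 149 ⊕ 214 = 67.
P[2]: E(K, 149) = 69; 50 ⊕ 69 = 119.
P[3]: E(K, 50) = 226; 13 ⊕ 226 = 239.
P[4]: E(K, 13) = 189; 233 ⊕ 189 = 84.
P[5]: E(K, 233) = 153; 242 ⊕ 153 = 107.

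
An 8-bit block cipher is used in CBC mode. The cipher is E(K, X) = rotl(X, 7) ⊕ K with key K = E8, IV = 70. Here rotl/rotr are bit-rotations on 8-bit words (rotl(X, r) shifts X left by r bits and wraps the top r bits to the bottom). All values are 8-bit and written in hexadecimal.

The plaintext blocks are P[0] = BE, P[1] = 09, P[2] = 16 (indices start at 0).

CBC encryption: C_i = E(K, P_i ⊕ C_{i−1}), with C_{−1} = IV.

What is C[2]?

C[0]: P[0] ⊕ 70 = CE; E(K, CE) = 8F.
C[1]: P[1] ⊕ 8F = 86; E(K, 86) = AB.
C[2]: P[2] ⊕ AB = BD; E(K, BD) = 36.

C[2] = 36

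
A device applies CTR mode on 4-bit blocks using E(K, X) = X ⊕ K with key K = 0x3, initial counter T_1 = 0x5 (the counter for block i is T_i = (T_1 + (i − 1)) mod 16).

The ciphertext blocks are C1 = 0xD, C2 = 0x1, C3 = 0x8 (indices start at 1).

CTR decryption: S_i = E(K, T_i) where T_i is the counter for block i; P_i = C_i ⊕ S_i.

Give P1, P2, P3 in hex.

P1: T = 0x5, S = E(K, T) = 0x6; 0xD ⊕ 0x6 = 0xB.
P2: T = 0x6, S = E(K, T) = 0x5; 0x1 ⊕ 0x5 = 0x4.
P3: T = 0x7, S = E(K, T) = 0x4; 0x8 ⊕ 0x4 = 0xC.

P1 = 0xB, P2 = 0x4, P3 = 0xC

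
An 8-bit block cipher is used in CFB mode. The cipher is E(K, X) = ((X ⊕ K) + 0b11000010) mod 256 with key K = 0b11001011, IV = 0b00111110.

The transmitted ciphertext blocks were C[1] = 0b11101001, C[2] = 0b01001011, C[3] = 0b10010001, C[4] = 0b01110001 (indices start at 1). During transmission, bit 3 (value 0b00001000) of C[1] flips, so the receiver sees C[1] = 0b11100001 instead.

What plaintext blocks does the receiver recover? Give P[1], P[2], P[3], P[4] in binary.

P[1] = 0b01010110, P[2] = 0b10100111, P[3] = 0b11010011, P[4] = 0b01101101

CFB decryption: P_i = C_i ⊕ E(K, C_{i−1}), with C_{0} = IV.
Only C[1] changed, to 0b11100001. In CFB, a change in C_i flips the same bit in P_i and garbles P_{i+1}. Decrypting the received ciphertext:
P[1]: E(K, 0b00111110) = 0b10110111; 0b11100001 ⊕ 0b10110111 = 0b01010110.
P[2]: E(K, 0b11100001) = 0b11101100; 0b01001011 ⊕ 0b11101100 = 0b10100111.
P[3]: E(K, 0b01001011) = 0b01000010; 0b10010001 ⊕ 0b01000010 = 0b11010011.
P[4]: E(K, 0b10010001) = 0b00011100; 0b01110001 ⊕ 0b00011100 = 0b01101101.
Blocks that differ from the original plaintext: P[1], P[2].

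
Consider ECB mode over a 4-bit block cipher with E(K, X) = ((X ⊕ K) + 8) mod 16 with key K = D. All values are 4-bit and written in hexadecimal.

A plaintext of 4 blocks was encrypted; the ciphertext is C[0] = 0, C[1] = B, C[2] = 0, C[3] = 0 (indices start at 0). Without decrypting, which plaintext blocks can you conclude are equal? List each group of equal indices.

P[0] = P[2] = P[3]

ECB encrypts each block independently with the same key, so equal ciphertext blocks imply equal plaintext blocks.
C[0] = C[2] = C[3] = 0, so P[0] = P[2] = P[3].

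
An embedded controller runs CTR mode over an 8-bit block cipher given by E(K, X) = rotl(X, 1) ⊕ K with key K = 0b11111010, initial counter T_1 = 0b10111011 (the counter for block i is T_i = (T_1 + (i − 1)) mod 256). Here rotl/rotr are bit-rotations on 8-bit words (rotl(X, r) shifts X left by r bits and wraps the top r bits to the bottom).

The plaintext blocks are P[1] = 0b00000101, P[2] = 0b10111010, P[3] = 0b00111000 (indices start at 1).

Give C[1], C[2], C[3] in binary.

C[1] = 0b10001000, C[2] = 0b00111001, C[3] = 0b10111001

CTR encryption: S_i = E(K, T_i) where T_i is the counter for block i; C_i = P_i ⊕ S_i.
C[1]: T = 0b10111011, S = E(K, T) = 0b10001101; 0b00000101 ⊕ 0b10001101 = 0b10001000.
C[2]: T = 0b10111100, S = E(K, T) = 0b10000011; 0b10111010 ⊕ 0b10000011 = 0b00111001.
C[3]: T = 0b10111101, S = E(K, T) = 0b10000001; 0b00111000 ⊕ 0b10000001 = 0b10111001.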